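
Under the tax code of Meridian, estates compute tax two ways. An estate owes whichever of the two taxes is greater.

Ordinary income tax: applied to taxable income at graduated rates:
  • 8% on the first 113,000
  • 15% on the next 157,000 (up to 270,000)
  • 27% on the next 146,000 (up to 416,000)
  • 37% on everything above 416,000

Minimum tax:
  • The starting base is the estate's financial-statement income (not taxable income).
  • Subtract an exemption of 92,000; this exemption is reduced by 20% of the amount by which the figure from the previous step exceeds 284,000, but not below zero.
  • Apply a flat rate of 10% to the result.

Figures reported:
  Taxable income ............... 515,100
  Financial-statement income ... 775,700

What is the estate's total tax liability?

108,677

Ordinary income tax:
  113,000 × 8% = 9,040
  157,000 × 15% = 23,550
  146,000 × 27% = 39,420
  99,100 × 37% = 36,667
  → 108,677

Minimum tax:
  Base (financial-statement income): 775,700
  Exemption: 20% × (775,700 − 284,000) = 98,340 ≥ 92,000, so the exemption is fully phased out
  Base: 775,700 − 0 = 775,700
  775,700 × 10% = 77,570

108,677 > 77,570, so the ordinary income tax governs.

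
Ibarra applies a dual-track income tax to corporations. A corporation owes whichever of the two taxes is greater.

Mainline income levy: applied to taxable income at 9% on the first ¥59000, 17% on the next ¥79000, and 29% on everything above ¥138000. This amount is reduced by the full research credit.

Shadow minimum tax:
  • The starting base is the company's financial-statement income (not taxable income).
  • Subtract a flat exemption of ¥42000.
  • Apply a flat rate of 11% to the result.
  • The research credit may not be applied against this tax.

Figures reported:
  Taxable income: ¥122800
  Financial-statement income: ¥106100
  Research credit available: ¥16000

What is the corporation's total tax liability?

¥7051

Mainline income levy:
  ¥59000 × 9% = ¥5310
  ¥63800 × 17% = ¥10846
  → ¥16156
  Less research credit ¥16000 → ¥156

Shadow minimum tax:
  Base (financial-statement income): ¥106100
  Less exemption ¥42000 → base ¥64100
  ¥64100 × 11% = ¥7051

¥7051 > ¥156, so the shadow minimum tax is the binding amount.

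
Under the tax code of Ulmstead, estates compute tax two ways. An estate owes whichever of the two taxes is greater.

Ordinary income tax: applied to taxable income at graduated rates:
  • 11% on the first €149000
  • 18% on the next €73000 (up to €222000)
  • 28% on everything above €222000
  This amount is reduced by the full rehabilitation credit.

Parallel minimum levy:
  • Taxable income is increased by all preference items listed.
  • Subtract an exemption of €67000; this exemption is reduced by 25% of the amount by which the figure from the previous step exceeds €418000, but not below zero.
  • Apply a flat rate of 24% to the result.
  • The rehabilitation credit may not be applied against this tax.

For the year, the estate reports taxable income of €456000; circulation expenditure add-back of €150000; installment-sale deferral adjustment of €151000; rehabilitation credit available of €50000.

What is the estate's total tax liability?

Parallel minimum levy:
  Adjusted income: €456000 + €150000 + €151000 = €757000
  Exemption: 25% × (€757000 − €418000) = €84750 ≥ €67000, so the exemption is fully phased out
  Base: €757000 − €0 = €757000
  €757000 × 24% = €181680

Ordinary income tax:
  €149000 × 11% = €16390
  €73000 × 18% = €13140
  €234000 × 28% = €65520
  → €95050
  Less rehabilitation credit €50000 → €45050

€181680 > €45050, so the parallel minimum levy is the binding amount.

€181680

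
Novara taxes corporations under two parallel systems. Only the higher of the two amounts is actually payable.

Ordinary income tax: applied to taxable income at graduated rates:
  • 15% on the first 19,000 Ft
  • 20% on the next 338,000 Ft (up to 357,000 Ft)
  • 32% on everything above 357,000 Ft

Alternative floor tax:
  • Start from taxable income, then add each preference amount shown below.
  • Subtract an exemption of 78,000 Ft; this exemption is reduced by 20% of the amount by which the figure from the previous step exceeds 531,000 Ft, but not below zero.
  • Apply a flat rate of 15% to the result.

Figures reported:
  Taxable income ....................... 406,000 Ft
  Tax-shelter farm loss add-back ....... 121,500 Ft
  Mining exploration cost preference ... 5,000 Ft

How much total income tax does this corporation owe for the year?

86,130 Ft

Ordinary income tax:
  19,000 Ft × 15% = 2,850 Ft
  338,000 Ft × 20% = 67,600 Ft
  49,000 Ft × 32% = 15,680 Ft
  → 86,130 Ft

Alternative floor tax:
  Adjusted income: 406,000 Ft + 121,500 Ft + 5,000 Ft = 532,500 Ft
  Exemption: 78,000 Ft − 20% × (532,500 Ft − 531,000 Ft) = 78,000 Ft − 300 Ft = 77,700 Ft
  Base: 532,500 Ft − 77,700 Ft = 454,800 Ft
  454,800 Ft × 15% = 68,220 Ft

86,130 Ft > 68,220 Ft, so the ordinary income tax governs.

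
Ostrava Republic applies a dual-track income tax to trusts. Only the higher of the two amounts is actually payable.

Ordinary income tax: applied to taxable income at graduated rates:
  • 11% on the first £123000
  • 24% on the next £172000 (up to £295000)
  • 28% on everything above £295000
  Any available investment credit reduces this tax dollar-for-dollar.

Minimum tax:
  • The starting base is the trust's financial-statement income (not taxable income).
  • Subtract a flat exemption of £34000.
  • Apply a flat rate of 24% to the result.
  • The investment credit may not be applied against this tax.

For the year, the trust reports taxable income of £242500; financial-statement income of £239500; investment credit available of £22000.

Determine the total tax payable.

Minimum tax:
  Base (financial-statement income): £239500
  Less exemption £34000 → base £205500
  £205500 × 24% = £49320

Ordinary income tax:
  £123000 × 11% = £13530
  £119500 × 24% = £28680
  → £42210
  Less investment credit £22000 → £20210

£49320 > £20210, so the minimum tax is the binding amount.

£49320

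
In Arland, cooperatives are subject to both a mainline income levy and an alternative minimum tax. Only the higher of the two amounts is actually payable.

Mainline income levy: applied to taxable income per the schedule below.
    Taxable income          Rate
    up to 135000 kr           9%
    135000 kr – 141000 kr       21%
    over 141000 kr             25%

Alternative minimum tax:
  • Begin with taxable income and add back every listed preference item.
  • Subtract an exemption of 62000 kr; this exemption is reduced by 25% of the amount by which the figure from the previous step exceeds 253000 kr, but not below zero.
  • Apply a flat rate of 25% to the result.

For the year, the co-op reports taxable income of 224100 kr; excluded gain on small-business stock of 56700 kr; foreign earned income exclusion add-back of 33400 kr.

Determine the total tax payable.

Mainline income levy:
  135000 kr × 9% = 12150 kr
  6000 kr × 21% = 1260 kr
  83100 kr × 25% = 20775 kr
  → 34185 kr

Alternative minimum tax:
  Adjusted income: 224100 kr + 56700 kr + 33400 kr = 314200 kr
  Exemption: 62000 kr − 25% × (314200 kr − 253000 kr) = 62000 kr − 15300 kr = 46700 kr
  Base: 314200 kr − 46700 kr = 267500 kr
  267500 kr × 25% = 66875 kr

66875 kr > 34185 kr, so the alternative minimum tax is the binding amount.

66875 kr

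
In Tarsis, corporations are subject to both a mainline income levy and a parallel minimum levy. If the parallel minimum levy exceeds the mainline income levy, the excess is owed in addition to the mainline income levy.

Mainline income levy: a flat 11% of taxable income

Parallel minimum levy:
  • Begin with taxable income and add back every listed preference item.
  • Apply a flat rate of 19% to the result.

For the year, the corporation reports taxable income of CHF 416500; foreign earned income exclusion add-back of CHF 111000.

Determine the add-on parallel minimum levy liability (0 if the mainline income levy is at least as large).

Mainline income levy:
  CHF 416500 × 11% = CHF 45815

Parallel minimum levy:
  Adjusted income: CHF 416500 + CHF 111000 = CHF 527500
  CHF 527500 × 19% = CHF 100225

Excess of parallel minimum levy over mainline income levy: CHF 100225 − CHF 45815 = CHF 54410.

CHF 54410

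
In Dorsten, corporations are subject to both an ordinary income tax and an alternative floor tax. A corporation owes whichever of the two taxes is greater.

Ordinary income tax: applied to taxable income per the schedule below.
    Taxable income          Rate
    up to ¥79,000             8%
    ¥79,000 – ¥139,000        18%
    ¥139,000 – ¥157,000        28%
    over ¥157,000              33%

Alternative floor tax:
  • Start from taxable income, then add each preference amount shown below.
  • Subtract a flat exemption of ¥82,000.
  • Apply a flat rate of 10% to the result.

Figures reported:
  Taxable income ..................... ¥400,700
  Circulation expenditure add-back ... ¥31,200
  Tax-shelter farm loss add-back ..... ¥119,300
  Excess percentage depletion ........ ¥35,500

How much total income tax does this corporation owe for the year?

Ordinary income tax:
  ¥79,000 × 8% = ¥6,320
  ¥60,000 × 18% = ¥10,800
  ¥18,000 × 28% = ¥5,040
  ¥243,700 × 33% = ¥80,421
  → ¥102,581

Alternative floor tax:
  Adjusted income: ¥400,700 + ¥31,200 + ¥119,300 + ¥35,500 = ¥586,700
  Less exemption ¥82,000 → base ¥504,700
  ¥504,700 × 10% = ¥50,470

¥102,581 > ¥50,470, so the ordinary income tax governs.

¥102,581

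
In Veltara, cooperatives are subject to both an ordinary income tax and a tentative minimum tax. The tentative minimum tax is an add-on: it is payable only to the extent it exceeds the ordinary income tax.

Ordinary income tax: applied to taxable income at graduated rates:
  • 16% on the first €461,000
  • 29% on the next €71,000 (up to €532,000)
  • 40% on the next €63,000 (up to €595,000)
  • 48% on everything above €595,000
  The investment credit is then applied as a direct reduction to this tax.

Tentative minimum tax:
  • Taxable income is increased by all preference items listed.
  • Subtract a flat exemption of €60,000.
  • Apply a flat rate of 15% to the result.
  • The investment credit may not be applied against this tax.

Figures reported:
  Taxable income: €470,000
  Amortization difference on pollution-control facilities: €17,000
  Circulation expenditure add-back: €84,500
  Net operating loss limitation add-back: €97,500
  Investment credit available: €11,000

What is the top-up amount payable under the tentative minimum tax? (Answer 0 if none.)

€25,980

Tentative minimum tax:
  Adjusted income: €470,000 + €17,000 + €84,500 + €97,500 = €669,000
  Less exemption €60,000 → base €609,000
  €609,000 × 15% = €91,350

Ordinary income tax:
  €461,000 × 16% = €73,760
  €9,000 × 29% = €2,610
  → €76,370
  Less investment credit €11,000 → €65,370

Excess of tentative minimum tax over ordinary income tax: €91,350 − €65,370 = €25,980.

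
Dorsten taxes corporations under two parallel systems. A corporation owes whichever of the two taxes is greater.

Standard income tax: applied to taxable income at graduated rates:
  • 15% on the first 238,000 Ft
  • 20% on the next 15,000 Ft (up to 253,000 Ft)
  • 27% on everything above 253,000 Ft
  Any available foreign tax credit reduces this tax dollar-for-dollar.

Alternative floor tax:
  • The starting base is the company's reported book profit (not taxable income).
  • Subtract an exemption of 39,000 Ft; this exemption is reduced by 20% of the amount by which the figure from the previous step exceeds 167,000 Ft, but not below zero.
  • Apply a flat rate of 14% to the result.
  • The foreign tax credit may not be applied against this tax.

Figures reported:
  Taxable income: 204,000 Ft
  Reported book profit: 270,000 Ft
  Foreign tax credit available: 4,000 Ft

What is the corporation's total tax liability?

Standard income tax:
  204,000 Ft × 15% = 30,600 Ft
  Less foreign tax credit 4,000 Ft → 26,600 Ft

Alternative floor tax:
  Base (reported book profit): 270,000 Ft
  Exemption: 39,000 Ft − 20% × (270,000 Ft − 167,000 Ft) = 39,000 Ft − 20,600 Ft = 18,400 Ft
  Base: 270,000 Ft − 18,400 Ft = 251,600 Ft
  251,600 Ft × 14% = 35,224 Ft

35,224 Ft > 26,600 Ft, so the alternative floor tax is the binding amount.

35,224 Ft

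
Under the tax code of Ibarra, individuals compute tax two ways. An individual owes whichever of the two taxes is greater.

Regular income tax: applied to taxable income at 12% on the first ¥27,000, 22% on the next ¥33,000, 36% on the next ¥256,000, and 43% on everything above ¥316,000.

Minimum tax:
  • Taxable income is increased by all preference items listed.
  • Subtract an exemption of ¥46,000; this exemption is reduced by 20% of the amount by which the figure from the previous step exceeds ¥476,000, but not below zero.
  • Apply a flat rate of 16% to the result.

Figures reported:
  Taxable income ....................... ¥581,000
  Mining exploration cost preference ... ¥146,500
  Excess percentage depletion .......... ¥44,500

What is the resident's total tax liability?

Minimum tax:
  Adjusted income: ¥581,000 + ¥146,500 + ¥44,500 = ¥772,000
  Exemption: 20% × (¥772,000 − ¥476,000) = ¥59,200 ≥ ¥46,000, so the exemption is fully phased out
  Base: ¥772,000 − ¥0 = ¥772,000
  ¥772,000 × 16% = ¥123,520

Regular income tax:
  ¥27,000 × 12% = ¥3,240
  ¥33,000 × 22% = ¥7,260
  ¥256,000 × 36% = ¥92,160
  ¥265,000 × 43% = ¥113,950
  → ¥216,610

¥216,610 > ¥123,520, so the regular income tax governs.

¥216,610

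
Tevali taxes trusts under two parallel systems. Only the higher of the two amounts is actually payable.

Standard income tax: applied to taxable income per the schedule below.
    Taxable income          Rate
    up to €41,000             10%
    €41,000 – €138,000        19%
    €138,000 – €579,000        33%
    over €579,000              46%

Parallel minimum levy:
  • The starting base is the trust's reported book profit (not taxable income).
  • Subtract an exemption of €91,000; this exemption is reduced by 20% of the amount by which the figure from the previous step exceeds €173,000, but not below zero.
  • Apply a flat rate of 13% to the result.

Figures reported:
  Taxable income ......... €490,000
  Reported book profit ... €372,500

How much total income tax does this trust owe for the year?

€138,690

Standard income tax:
  €41,000 × 10% = €4,100
  €97,000 × 19% = €18,430
  €352,000 × 33% = €116,160
  → €138,690

Parallel minimum levy:
  Base (reported book profit): €372,500
  Exemption: €91,000 − 20% × (€372,500 − €173,000) = €91,000 − €39,900 = €51,100
  Base: €372,500 − €51,100 = €321,400
  €321,400 × 13% = €41,782

€138,690 > €41,782, so the standard income tax governs.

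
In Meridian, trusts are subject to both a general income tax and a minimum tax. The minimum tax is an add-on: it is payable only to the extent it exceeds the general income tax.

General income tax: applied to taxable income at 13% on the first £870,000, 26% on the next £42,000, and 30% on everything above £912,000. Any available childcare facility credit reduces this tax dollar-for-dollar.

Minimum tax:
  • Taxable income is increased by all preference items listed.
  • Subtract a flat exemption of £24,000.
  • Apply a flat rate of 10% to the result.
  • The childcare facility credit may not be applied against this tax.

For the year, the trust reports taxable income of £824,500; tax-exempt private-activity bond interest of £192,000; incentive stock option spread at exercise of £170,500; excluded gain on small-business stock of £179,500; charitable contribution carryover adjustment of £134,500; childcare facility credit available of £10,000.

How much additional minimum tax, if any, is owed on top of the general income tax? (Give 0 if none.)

Minimum tax:
  Adjusted income: £824,500 + £192,000 + £170,500 + £179,500 + £134,500 = £1,501,000
  Less exemption £24,000 → base £1,477,000
  £1,477,000 × 10% = £147,700

General income tax:
  £824,500 × 13% = £107,185
  Less childcare facility credit £10,000 → £97,185

Excess of minimum tax over general income tax: £147,700 − £97,185 = £50,515.

£50,515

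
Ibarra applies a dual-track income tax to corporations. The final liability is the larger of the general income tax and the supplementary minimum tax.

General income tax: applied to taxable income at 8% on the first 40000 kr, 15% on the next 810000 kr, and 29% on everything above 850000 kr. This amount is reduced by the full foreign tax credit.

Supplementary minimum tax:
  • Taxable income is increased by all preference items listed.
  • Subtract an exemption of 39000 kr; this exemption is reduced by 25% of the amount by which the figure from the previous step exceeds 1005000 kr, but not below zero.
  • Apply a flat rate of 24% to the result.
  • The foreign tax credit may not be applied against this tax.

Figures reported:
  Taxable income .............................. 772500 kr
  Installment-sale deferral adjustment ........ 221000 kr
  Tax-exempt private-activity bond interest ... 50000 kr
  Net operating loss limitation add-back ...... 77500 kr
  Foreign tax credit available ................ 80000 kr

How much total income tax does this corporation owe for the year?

266640 kr

Supplementary minimum tax:
  Adjusted income: 772500 kr + 221000 kr + 50000 kr + 77500 kr = 1121000 kr
  Exemption: 39000 kr − 25% × (1121000 kr − 1005000 kr) = 39000 kr − 29000 kr = 10000 kr
  Base: 1121000 kr − 10000 kr = 1111000 kr
  1111000 kr × 24% = 266640 kr

General income tax:
  40000 kr × 8% = 3200 kr
  732500 kr × 15% = 109875 kr
  → 113075 kr
  Less foreign tax credit 80000 kr → 33075 kr

266640 kr > 33075 kr, so the supplementary minimum tax is the binding amount.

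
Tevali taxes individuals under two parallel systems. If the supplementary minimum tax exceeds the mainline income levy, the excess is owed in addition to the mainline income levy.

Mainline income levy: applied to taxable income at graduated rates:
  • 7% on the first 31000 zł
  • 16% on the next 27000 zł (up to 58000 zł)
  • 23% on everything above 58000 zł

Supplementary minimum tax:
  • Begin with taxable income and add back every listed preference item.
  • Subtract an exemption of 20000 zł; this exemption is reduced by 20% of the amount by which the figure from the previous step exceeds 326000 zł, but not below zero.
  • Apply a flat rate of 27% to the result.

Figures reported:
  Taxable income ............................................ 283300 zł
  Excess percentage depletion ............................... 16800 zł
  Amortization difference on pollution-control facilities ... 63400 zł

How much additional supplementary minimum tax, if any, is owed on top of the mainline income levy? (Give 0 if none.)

36461 zł

Supplementary minimum tax:
  Adjusted income: 283300 zł + 16800 zł + 63400 zł = 363500 zł
  Exemption: 20000 zł − 20% × (363500 zł − 326000 zł) = 20000 zł − 7500 zł = 12500 zł
  Base: 363500 zł − 12500 zł = 351000 zł
  351000 zł × 27% = 94770 zł

Mainline income levy:
  31000 zł × 7% = 2170 zł
  27000 zł × 16% = 4320 zł
  225300 zł × 23% = 51819 zł
  → 58309 zł

Excess of supplementary minimum tax over mainline income levy: 94770 zł − 58309 zł = 36461 zł.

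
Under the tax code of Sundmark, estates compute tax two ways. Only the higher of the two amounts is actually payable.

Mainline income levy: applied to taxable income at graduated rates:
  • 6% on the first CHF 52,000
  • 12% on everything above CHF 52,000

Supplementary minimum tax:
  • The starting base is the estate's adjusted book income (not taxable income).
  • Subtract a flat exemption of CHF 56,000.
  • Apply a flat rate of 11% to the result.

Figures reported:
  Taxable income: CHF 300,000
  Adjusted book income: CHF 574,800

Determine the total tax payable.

Supplementary minimum tax:
  Base (adjusted book income): CHF 574,800
  Less exemption CHF 56,000 → base CHF 518,800
  CHF 518,800 × 11% = CHF 57,068

Mainline income levy:
  CHF 52,000 × 6% = CHF 3,120
  CHF 248,000 × 12% = CHF 29,760
  → CHF 32,880

CHF 57,068 > CHF 32,880, so the supplementary minimum tax is the binding amount.

CHF 57,068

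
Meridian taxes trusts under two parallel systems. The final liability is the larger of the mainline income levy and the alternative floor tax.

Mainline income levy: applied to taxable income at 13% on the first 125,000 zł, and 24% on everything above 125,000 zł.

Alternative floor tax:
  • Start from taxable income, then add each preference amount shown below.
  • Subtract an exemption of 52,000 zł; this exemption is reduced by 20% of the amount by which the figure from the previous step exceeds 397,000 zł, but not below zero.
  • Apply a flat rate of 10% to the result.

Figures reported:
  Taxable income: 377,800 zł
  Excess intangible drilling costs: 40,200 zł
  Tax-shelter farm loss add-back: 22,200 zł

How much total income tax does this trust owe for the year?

76,922 zł

Alternative floor tax:
  Adjusted income: 377,800 zł + 40,200 zł + 22,200 zł = 440,200 zł
  Exemption: 52,000 zł − 20% × (440,200 zł − 397,000 zł) = 52,000 zł − 8,640 zł = 43,360 zł
  Base: 440,200 zł − 43,360 zł = 396,840 zł
  396,840 zł × 10% = 39,684 zł

Mainline income levy:
  125,000 zł × 13% = 16,250 zł
  252,800 zł × 24% = 60,672 zł
  → 76,922 zł

76,922 zł > 39,684 zł, so the mainline income levy governs.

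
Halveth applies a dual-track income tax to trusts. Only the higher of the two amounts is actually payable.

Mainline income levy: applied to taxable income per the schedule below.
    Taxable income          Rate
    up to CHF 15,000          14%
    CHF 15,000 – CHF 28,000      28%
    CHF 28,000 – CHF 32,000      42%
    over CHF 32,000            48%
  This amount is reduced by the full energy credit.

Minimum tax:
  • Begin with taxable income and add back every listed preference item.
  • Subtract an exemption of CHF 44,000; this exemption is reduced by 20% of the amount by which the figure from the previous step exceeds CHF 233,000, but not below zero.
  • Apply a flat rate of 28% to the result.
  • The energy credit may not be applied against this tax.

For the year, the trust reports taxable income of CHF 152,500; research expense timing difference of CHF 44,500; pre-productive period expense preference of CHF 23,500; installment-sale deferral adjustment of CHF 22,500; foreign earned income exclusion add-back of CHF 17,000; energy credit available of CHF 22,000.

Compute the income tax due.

CHF 61,992

Minimum tax:
  Adjusted income: CHF 152,500 + CHF 44,500 + CHF 23,500 + CHF 22,500 + CHF 17,000 = CHF 260,000
  Exemption: CHF 44,000 − 20% × (CHF 260,000 − CHF 233,000) = CHF 44,000 − CHF 5,400 = CHF 38,600
  Base: CHF 260,000 − CHF 38,600 = CHF 221,400
  CHF 221,400 × 28% = CHF 61,992

Mainline income levy:
  CHF 15,000 × 14% = CHF 2,100
  CHF 13,000 × 28% = CHF 3,640
  CHF 4,000 × 42% = CHF 1,680
  CHF 120,500 × 48% = CHF 57,840
  → CHF 65,260
  Less energy credit CHF 22,000 → CHF 43,260

CHF 61,992 > CHF 43,260, so the minimum tax is the binding amount.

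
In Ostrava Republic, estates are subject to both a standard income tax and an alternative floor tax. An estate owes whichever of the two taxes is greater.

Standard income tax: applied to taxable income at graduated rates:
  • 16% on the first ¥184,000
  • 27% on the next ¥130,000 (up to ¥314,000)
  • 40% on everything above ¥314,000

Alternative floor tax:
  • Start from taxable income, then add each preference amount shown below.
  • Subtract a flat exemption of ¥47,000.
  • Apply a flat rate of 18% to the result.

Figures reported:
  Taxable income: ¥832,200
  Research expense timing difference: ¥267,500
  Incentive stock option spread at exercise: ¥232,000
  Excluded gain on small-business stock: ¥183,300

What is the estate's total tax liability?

¥271,820

Alternative floor tax:
  Adjusted income: ¥832,200 + ¥267,500 + ¥232,000 + ¥183,300 = ¥1,515,000
  Less exemption ¥47,000 → base ¥1,468,000
  ¥1,468,000 × 18% = ¥264,240

Standard income tax:
  ¥184,000 × 16% = ¥29,440
  ¥130,000 × 27% = ¥35,100
  ¥518,200 × 40% = ¥207,280
  → ¥271,820

¥271,820 > ¥264,240, so the standard income tax governs.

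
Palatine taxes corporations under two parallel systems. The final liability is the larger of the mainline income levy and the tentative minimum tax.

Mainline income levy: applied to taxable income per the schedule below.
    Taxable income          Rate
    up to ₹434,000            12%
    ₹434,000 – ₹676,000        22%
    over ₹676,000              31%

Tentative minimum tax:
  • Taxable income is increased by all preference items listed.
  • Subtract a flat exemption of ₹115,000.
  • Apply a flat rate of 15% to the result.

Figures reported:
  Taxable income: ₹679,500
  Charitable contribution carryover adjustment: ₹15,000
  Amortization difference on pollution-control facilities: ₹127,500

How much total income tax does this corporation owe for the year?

₹106,405

Mainline income levy:
  ₹434,000 × 12% = ₹52,080
  ₹242,000 × 22% = ₹53,240
  ₹3,500 × 31% = ₹1,085
  → ₹106,405

Tentative minimum tax:
  Adjusted income: ₹679,500 + ₹15,000 + ₹127,500 = ₹822,000
  Less exemption ₹115,000 → base ₹707,000
  ₹707,000 × 15% = ₹106,050

₹106,405 > ₹106,050, so the mainline income levy governs.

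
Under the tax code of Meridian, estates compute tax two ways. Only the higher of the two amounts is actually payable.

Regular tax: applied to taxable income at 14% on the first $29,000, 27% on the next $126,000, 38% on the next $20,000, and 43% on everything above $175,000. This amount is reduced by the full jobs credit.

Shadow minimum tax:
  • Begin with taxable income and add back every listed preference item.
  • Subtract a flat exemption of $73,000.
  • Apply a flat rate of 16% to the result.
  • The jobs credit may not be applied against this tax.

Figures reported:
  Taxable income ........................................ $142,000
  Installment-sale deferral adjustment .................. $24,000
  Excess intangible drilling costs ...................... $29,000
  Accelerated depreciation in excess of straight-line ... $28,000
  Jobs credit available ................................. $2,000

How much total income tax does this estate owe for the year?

$32,570

Shadow minimum tax:
  Adjusted income: $142,000 + $24,000 + $29,000 + $28,000 = $223,000
  Less exemption $73,000 → base $150,000
  $150,000 × 16% = $24,000

Regular tax:
  $29,000 × 14% = $4,060
  $113,000 × 27% = $30,510
  → $34,570
  Less jobs credit $2,000 → $32,570

$32,570 > $24,000, so the regular tax governs.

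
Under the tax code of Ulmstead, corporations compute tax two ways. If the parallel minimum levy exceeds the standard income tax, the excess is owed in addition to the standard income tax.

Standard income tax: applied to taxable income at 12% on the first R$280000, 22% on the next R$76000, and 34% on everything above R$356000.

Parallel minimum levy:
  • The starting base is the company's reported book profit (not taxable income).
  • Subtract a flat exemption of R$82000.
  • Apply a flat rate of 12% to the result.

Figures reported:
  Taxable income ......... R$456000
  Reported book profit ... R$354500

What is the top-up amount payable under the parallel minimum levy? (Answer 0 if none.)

R$0

Standard income tax:
  R$280000 × 12% = R$33600
  R$76000 × 22% = R$16720
  R$100000 × 34% = R$34000
  → R$84320

Parallel minimum levy:
  Base (reported book profit): R$354500
  Less exemption R$82000 → base R$272500
  R$272500 × 12% = R$32700

R$32700 ≤ R$84320, so no add-on is due.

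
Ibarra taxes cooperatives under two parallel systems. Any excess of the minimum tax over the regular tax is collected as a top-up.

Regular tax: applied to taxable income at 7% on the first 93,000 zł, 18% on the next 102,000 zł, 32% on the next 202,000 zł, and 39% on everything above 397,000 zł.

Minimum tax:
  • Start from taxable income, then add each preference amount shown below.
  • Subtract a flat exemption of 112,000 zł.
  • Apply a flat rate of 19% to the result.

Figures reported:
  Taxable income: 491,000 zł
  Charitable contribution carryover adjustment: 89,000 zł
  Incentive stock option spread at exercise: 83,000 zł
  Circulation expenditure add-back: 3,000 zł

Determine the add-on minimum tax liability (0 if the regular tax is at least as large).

0 zł

Minimum tax:
  Adjusted income: 491,000 zł + 89,000 zł + 83,000 zł + 3,000 zł = 666,000 zł
  Less exemption 112,000 zł → base 554,000 zł
  554,000 zł × 19% = 105,260 zł

Regular tax:
  93,000 zł × 7% = 6,510 zł
  102,000 zł × 18% = 18,360 zł
  202,000 zł × 32% = 64,640 zł
  94,000 zł × 39% = 36,660 zł
  → 126,170 zł

105,260 zł ≤ 126,170 zł, so no add-on is due.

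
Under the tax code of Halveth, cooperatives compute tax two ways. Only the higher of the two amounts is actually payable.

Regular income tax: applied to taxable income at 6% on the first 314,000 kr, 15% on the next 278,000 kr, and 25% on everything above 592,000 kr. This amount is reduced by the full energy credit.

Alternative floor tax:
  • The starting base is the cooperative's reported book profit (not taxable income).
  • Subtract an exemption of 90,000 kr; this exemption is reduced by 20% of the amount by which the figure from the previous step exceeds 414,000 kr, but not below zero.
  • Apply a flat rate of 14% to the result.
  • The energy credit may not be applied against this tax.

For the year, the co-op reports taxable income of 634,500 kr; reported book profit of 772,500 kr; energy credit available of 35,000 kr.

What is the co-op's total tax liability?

Regular income tax:
  314,000 kr × 6% = 18,840 kr
  278,000 kr × 15% = 41,700 kr
  42,500 kr × 25% = 10,625 kr
  → 71,165 kr
  Less energy credit 35,000 kr → 36,165 kr

Alternative floor tax:
  Base (reported book profit): 772,500 kr
  Exemption: 90,000 kr − 20% × (772,500 kr − 414,000 kr) = 90,000 kr − 71,700 kr = 18,300 kr
  Base: 772,500 kr − 18,300 kr = 754,200 kr
  754,200 kr × 14% = 105,588 kr

105,588 kr > 36,165 kr, so the alternative floor tax is the binding amount.

105,588 kr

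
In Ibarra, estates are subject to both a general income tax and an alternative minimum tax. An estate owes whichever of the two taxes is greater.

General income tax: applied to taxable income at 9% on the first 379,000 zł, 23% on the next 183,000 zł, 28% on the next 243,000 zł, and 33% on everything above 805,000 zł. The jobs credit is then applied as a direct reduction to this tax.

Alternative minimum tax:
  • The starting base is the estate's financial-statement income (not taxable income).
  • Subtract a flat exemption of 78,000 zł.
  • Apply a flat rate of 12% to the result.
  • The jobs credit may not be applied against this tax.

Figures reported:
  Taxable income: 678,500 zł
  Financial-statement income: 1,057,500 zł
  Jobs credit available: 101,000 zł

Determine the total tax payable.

Alternative minimum tax:
  Base (financial-statement income): 1,057,500 zł
  Less exemption 78,000 zł → base 979,500 zł
  979,500 zł × 12% = 117,540 zł

General income tax:
  379,000 zł × 9% = 34,110 zł
  183,000 zł × 23% = 42,090 zł
  116,500 zł × 28% = 32,620 zł
  → 108,820 zł
  Less jobs credit 101,000 zł → 7,820 zł

117,540 zł > 7,820 zł, so the alternative minimum tax is the binding amount.

117,540 zł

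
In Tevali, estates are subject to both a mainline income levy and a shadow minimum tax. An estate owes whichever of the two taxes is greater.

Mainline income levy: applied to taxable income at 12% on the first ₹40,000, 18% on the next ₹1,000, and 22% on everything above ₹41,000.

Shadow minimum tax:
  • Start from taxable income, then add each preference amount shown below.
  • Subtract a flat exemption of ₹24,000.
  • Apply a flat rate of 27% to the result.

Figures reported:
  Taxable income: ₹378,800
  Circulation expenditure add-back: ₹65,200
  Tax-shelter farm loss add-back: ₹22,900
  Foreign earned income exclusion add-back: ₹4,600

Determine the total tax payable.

Mainline income levy:
  ₹40,000 × 12% = ₹4,800
  ₹1,000 × 18% = ₹180
  ₹337,800 × 22% = ₹74,316
  → ₹79,296

Shadow minimum tax:
  Adjusted income: ₹378,800 + ₹65,200 + ₹22,900 + ₹4,600 = ₹471,500
  Less exemption ₹24,000 → base ₹447,500
  ₹447,500 × 27% = ₹120,825

₹120,825 > ₹79,296, so the shadow minimum tax is the binding amount.

₹120,825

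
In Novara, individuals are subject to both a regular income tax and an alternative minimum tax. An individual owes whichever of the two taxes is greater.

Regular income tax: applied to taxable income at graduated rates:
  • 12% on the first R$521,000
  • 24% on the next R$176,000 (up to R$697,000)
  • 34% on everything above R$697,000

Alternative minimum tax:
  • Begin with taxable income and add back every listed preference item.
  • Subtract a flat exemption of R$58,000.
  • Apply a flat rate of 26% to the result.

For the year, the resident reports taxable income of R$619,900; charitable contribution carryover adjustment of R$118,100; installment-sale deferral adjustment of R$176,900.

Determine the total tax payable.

Alternative minimum tax:
  Adjusted income: R$619,900 + R$118,100 + R$176,900 = R$914,900
  Less exemption R$58,000 → base R$856,900
  R$856,900 × 26% = R$222,794

Regular income tax:
  R$521,000 × 12% = R$62,520
  R$98,900 × 24% = R$23,736
  → R$86,256

R$222,794 > R$86,256, so the alternative minimum tax is the binding amount.

R$222,794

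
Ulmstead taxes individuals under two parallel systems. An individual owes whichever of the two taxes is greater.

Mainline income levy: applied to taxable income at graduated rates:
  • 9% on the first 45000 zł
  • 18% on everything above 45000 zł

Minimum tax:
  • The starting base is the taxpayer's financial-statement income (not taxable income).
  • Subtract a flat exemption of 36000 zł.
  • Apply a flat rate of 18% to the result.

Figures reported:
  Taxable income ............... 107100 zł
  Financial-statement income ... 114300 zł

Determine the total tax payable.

15228 zł

Mainline income levy:
  45000 zł × 9% = 4050 zł
  62100 zł × 18% = 11178 zł
  → 15228 zł

Minimum tax:
  Base (financial-statement income): 114300 zł
  Less exemption 36000 zł → base 78300 zł
  78300 zł × 18% = 14094 zł

15228 zł > 14094 zł, so the mainline income levy governs.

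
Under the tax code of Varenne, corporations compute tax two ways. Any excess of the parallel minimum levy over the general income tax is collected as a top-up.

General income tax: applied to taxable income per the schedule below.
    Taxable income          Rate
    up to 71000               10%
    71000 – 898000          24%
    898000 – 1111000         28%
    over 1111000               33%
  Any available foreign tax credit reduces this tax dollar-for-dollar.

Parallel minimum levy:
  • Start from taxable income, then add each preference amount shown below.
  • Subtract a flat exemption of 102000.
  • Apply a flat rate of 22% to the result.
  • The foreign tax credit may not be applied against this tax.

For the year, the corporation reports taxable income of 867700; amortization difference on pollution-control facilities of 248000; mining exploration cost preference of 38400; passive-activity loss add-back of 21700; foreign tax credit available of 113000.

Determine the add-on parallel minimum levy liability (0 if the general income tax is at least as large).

150928

Parallel minimum levy:
  Adjusted income: 867700 + 248000 + 38400 + 21700 = 1175800
  Less exemption 102000 → base 1073800
  1073800 × 22% = 236236

General income tax:
  71000 × 10% = 7100
  796700 × 24% = 191208
  → 198308
  Less foreign tax credit 113000 → 85308

Excess of parallel minimum levy over general income tax: 236236 − 85308 = 150928.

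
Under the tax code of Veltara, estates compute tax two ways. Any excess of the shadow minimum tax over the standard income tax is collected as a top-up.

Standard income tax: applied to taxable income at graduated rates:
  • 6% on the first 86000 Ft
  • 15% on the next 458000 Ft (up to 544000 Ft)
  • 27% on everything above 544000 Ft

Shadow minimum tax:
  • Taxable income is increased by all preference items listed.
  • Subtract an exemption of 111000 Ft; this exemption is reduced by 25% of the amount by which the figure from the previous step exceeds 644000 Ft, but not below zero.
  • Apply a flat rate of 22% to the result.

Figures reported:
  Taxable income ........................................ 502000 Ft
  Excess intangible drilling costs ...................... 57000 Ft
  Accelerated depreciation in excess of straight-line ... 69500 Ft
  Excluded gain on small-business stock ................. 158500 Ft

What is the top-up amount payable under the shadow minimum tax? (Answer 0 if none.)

Standard income tax:
  86000 Ft × 6% = 5160 Ft
  416000 Ft × 15% = 62400 Ft
  → 67560 Ft

Shadow minimum tax:
  Adjusted income: 502000 Ft + 57000 Ft + 69500 Ft + 158500 Ft = 787000 Ft
  Exemption: 111000 Ft − 25% × (787000 Ft − 644000 Ft) = 111000 Ft − 35750 Ft = 75250 Ft
  Base: 787000 Ft − 75250 Ft = 711750 Ft
  711750 Ft × 22% = 156585 Ft

Excess of shadow minimum tax over standard income tax: 156585 Ft − 67560 Ft = 89025 Ft.

89025 Ft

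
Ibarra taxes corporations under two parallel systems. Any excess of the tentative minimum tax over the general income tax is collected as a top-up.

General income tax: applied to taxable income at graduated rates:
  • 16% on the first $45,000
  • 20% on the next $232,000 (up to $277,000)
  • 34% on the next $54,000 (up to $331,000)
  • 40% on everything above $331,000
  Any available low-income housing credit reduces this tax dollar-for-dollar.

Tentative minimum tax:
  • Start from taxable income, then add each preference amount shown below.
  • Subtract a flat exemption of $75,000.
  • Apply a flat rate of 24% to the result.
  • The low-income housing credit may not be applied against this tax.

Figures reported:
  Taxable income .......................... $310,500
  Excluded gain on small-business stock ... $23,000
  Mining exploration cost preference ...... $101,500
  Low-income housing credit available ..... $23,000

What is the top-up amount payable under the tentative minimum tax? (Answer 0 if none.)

$44,410

Tentative minimum tax:
  Adjusted income: $310,500 + $23,000 + $101,500 = $435,000
  Less exemption $75,000 → base $360,000
  $360,000 × 24% = $86,400

General income tax:
  $45,000 × 16% = $7,200
  $232,000 × 20% = $46,400
  $33,500 × 34% = $11,390
  → $64,990
  Less low-income housing credit $23,000 → $41,990

Excess of tentative minimum tax over general income tax: $86,400 − $41,990 = $44,410.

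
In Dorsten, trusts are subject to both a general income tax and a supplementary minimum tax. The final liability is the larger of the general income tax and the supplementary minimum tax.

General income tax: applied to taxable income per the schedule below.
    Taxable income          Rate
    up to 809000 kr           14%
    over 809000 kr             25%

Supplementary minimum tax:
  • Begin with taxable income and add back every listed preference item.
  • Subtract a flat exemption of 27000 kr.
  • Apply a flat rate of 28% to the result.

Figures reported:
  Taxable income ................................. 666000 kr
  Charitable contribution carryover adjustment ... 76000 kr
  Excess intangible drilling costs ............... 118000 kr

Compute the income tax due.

233240 kr

Supplementary minimum tax:
  Adjusted income: 666000 kr + 76000 kr + 118000 kr = 860000 kr
  Less exemption 27000 kr → base 833000 kr
  833000 kr × 28% = 233240 kr

General income tax:
  666000 kr × 14% = 93240 kr

233240 kr > 93240 kr, so the supplementary minimum tax is the binding amount.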